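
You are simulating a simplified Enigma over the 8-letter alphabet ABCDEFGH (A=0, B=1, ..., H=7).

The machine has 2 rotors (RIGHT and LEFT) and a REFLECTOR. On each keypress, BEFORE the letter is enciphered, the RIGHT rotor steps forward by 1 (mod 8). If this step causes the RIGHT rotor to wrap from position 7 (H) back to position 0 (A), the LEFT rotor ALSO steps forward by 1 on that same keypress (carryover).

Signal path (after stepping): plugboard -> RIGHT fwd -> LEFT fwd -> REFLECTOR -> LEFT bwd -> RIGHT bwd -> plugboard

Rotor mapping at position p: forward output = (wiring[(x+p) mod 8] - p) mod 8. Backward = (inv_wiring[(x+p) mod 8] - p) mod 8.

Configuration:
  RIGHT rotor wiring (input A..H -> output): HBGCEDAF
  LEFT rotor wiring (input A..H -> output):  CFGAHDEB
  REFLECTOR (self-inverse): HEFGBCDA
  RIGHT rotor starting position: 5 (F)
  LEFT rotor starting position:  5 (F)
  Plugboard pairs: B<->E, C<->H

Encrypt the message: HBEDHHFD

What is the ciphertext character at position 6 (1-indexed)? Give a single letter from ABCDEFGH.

Char 1 ('H'): step: R->6, L=5; H->plug->C->R->B->L->H->refl->A->L'->E->R'->F->plug->F
Char 2 ('B'): step: R->7, L=5; B->plug->E->R->D->L->F->refl->C->L'->H->R'->D->plug->D
Char 3 ('E'): step: R->0, L->6 (L advanced); E->plug->B->R->B->L->D->refl->G->L'->A->R'->G->plug->G
Char 4 ('D'): step: R->1, L=6; D->plug->D->R->D->L->H->refl->A->L'->E->R'->G->plug->G
Char 5 ('H'): step: R->2, L=6; H->plug->C->R->C->L->E->refl->B->L'->G->R'->E->plug->B
Char 6 ('H'): step: R->3, L=6; H->plug->C->R->A->L->G->refl->D->L'->B->R'->B->plug->E

E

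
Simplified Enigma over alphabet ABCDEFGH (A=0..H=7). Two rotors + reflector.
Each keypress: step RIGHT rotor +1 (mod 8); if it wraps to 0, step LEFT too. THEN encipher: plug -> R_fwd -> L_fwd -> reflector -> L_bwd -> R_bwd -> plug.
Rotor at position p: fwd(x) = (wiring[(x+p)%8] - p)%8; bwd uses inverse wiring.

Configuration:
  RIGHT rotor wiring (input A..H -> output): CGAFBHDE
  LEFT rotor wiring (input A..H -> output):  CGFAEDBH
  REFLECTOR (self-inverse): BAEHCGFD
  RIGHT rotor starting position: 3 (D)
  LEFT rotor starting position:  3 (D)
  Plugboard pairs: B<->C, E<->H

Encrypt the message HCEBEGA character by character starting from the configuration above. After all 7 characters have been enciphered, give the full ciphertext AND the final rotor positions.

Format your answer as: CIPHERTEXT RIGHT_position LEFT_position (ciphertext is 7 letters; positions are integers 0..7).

Answer: ADHEAEG 2 4

Derivation:
Char 1 ('H'): step: R->4, L=3; H->plug->E->R->G->L->D->refl->H->L'->F->R'->A->plug->A
Char 2 ('C'): step: R->5, L=3; C->plug->B->R->G->L->D->refl->H->L'->F->R'->D->plug->D
Char 3 ('E'): step: R->6, L=3; E->plug->H->R->B->L->B->refl->A->L'->C->R'->E->plug->H
Char 4 ('B'): step: R->7, L=3; B->plug->C->R->H->L->C->refl->E->L'->E->R'->H->plug->E
Char 5 ('E'): step: R->0, L->4 (L advanced); E->plug->H->R->E->L->G->refl->F->L'->C->R'->A->plug->A
Char 6 ('G'): step: R->1, L=4; G->plug->G->R->D->L->D->refl->H->L'->B->R'->H->plug->E
Char 7 ('A'): step: R->2, L=4; A->plug->A->R->G->L->B->refl->A->L'->A->R'->G->plug->G
Final: ciphertext=ADHEAEG, RIGHT=2, LEFT=4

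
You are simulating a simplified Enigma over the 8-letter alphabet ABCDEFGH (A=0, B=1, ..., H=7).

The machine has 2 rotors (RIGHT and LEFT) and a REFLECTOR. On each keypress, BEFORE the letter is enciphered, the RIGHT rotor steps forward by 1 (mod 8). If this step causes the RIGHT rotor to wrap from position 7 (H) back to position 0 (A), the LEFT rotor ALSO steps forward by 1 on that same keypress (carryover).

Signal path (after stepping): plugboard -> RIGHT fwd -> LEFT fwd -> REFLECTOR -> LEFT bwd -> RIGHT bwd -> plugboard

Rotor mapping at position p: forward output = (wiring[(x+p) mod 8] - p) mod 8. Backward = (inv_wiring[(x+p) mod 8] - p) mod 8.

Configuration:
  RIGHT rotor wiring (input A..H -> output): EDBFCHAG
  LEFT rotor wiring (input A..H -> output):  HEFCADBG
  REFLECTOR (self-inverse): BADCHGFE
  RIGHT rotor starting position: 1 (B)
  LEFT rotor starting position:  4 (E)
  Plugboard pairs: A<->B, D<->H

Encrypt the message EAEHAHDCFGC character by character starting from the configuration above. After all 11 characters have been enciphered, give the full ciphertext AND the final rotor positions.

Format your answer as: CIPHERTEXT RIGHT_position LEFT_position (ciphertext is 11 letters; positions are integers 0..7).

Answer: HBDBDBGHDDD 4 5

Derivation:
Char 1 ('E'): step: R->2, L=4; E->plug->E->R->G->L->B->refl->A->L'->F->R'->D->plug->H
Char 2 ('A'): step: R->3, L=4; A->plug->B->R->H->L->G->refl->F->L'->C->R'->A->plug->B
Char 3 ('E'): step: R->4, L=4; E->plug->E->R->A->L->E->refl->H->L'->B->R'->H->plug->D
Char 4 ('H'): step: R->5, L=4; H->plug->D->R->H->L->G->refl->F->L'->C->R'->A->plug->B
Char 5 ('A'): step: R->6, L=4; A->plug->B->R->A->L->E->refl->H->L'->B->R'->H->plug->D
Char 6 ('H'): step: R->7, L=4; H->plug->D->R->C->L->F->refl->G->L'->H->R'->A->plug->B
Char 7 ('D'): step: R->0, L->5 (L advanced); D->plug->H->R->G->L->F->refl->G->L'->A->R'->G->plug->G
Char 8 ('C'): step: R->1, L=5; C->plug->C->R->E->L->H->refl->E->L'->B->R'->D->plug->H
Char 9 ('F'): step: R->2, L=5; F->plug->F->R->E->L->H->refl->E->L'->B->R'->H->plug->D
Char 10 ('G'): step: R->3, L=5; G->plug->G->R->A->L->G->refl->F->L'->G->R'->H->plug->D
Char 11 ('C'): step: R->4, L=5; C->plug->C->R->E->L->H->refl->E->L'->B->R'->H->plug->D
Final: ciphertext=HBDBDBGHDDD, RIGHT=4, LEFT=5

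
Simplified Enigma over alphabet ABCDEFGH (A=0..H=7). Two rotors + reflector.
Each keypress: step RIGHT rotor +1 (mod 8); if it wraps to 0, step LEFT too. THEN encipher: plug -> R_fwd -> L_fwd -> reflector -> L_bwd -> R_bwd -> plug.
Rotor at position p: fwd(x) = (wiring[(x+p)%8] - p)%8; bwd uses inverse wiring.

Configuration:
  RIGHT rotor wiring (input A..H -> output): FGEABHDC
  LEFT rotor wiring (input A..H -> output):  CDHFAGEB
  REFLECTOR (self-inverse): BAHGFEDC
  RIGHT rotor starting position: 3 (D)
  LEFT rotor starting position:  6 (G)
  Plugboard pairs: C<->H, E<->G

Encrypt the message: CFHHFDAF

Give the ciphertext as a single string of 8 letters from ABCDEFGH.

Char 1 ('C'): step: R->4, L=6; C->plug->H->R->E->L->B->refl->A->L'->H->R'->C->plug->H
Char 2 ('F'): step: R->5, L=6; F->plug->F->R->H->L->A->refl->B->L'->E->R'->H->plug->C
Char 3 ('H'): step: R->6, L=6; H->plug->C->R->H->L->A->refl->B->L'->E->R'->B->plug->B
Char 4 ('H'): step: R->7, L=6; H->plug->C->R->H->L->A->refl->B->L'->E->R'->H->plug->C
Char 5 ('F'): step: R->0, L->7 (L advanced); F->plug->F->R->H->L->F->refl->E->L'->C->R'->H->plug->C
Char 6 ('D'): step: R->1, L=7; D->plug->D->R->A->L->C->refl->H->L'->G->R'->E->plug->G
Char 7 ('A'): step: R->2, L=7; A->plug->A->R->C->L->E->refl->F->L'->H->R'->C->plug->H
Char 8 ('F'): step: R->3, L=7; F->plug->F->R->C->L->E->refl->F->L'->H->R'->E->plug->G

Answer: HCBCCGHG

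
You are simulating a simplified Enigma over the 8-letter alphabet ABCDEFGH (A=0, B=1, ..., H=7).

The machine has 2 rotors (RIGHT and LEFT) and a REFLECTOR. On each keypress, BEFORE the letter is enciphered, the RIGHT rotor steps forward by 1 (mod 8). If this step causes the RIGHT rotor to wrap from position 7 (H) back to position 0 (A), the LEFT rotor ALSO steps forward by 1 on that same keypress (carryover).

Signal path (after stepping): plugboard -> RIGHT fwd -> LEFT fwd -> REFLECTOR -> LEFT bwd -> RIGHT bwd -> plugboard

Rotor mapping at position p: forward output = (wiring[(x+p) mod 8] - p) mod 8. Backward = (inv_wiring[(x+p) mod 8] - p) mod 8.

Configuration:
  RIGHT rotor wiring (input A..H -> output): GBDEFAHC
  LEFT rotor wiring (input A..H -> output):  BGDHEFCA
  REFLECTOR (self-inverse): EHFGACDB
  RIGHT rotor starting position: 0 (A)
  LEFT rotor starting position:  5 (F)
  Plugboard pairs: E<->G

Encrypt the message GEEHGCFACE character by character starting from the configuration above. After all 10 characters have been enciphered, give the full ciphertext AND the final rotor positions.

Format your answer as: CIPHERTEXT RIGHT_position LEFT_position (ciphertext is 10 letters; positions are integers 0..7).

Answer: DHACEDEHAA 2 6

Derivation:
Char 1 ('G'): step: R->1, L=5; G->plug->E->R->H->L->H->refl->B->L'->E->R'->D->plug->D
Char 2 ('E'): step: R->2, L=5; E->plug->G->R->E->L->B->refl->H->L'->H->R'->H->plug->H
Char 3 ('E'): step: R->3, L=5; E->plug->G->R->G->L->C->refl->F->L'->B->R'->A->plug->A
Char 4 ('H'): step: R->4, L=5; H->plug->H->R->A->L->A->refl->E->L'->D->R'->C->plug->C
Char 5 ('G'): step: R->5, L=5; G->plug->E->R->E->L->B->refl->H->L'->H->R'->G->plug->E
Char 6 ('C'): step: R->6, L=5; C->plug->C->R->A->L->A->refl->E->L'->D->R'->D->plug->D
Char 7 ('F'): step: R->7, L=5; F->plug->F->R->G->L->C->refl->F->L'->B->R'->G->plug->E
Char 8 ('A'): step: R->0, L->6 (L advanced); A->plug->A->R->G->L->G->refl->D->L'->C->R'->H->plug->H
Char 9 ('C'): step: R->1, L=6; C->plug->C->R->D->L->A->refl->E->L'->A->R'->A->plug->A
Char 10 ('E'): step: R->2, L=6; E->plug->G->R->E->L->F->refl->C->L'->B->R'->A->plug->A
Final: ciphertext=DHACEDEHAA, RIGHT=2, LEFT=6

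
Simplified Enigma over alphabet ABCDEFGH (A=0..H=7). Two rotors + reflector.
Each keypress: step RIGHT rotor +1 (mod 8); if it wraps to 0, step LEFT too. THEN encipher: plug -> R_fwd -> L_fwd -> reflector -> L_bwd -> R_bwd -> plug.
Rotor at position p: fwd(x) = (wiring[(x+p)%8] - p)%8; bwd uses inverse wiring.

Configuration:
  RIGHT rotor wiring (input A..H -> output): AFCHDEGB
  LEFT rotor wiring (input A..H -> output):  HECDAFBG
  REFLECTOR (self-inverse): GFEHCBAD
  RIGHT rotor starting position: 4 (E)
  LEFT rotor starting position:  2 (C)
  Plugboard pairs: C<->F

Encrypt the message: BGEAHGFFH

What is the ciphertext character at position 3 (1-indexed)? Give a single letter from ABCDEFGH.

Char 1 ('B'): step: R->5, L=2; B->plug->B->R->B->L->B->refl->F->L'->G->R'->H->plug->H
Char 2 ('G'): step: R->6, L=2; G->plug->G->R->F->L->E->refl->C->L'->H->R'->D->plug->D
Char 3 ('E'): step: R->7, L=2; E->plug->E->R->A->L->A->refl->G->L'->C->R'->A->plug->A

A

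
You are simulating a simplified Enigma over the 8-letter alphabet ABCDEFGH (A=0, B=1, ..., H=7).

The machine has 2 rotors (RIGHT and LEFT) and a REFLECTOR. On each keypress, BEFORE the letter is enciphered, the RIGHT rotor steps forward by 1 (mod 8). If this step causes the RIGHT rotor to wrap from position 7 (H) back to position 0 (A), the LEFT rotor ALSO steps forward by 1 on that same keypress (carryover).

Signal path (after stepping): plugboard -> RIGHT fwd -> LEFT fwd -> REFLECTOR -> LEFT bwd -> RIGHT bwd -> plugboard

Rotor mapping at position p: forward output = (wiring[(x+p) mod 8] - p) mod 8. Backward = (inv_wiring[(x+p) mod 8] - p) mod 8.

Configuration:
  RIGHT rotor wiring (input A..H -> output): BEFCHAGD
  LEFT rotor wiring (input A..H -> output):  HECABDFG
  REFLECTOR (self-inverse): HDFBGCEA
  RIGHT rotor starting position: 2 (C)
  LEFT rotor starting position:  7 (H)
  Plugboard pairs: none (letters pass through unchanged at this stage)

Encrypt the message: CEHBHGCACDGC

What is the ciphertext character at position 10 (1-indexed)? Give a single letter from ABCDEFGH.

Char 1 ('C'): step: R->3, L=7; C->plug->C->R->F->L->C->refl->F->L'->C->R'->H->plug->H
Char 2 ('E'): step: R->4, L=7; E->plug->E->R->F->L->C->refl->F->L'->C->R'->C->plug->C
Char 3 ('H'): step: R->5, L=7; H->plug->H->R->C->L->F->refl->C->L'->F->R'->G->plug->G
Char 4 ('B'): step: R->6, L=7; B->plug->B->R->F->L->C->refl->F->L'->C->R'->H->plug->H
Char 5 ('H'): step: R->7, L=7; H->plug->H->R->H->L->G->refl->E->L'->G->R'->D->plug->D
Char 6 ('G'): step: R->0, L->0 (L advanced); G->plug->G->R->G->L->F->refl->C->L'->C->R'->D->plug->D
Char 7 ('C'): step: R->1, L=0; C->plug->C->R->B->L->E->refl->G->L'->H->R'->E->plug->E
Char 8 ('A'): step: R->2, L=0; A->plug->A->R->D->L->A->refl->H->L'->A->R'->B->plug->B
Char 9 ('C'): step: R->3, L=0; C->plug->C->R->F->L->D->refl->B->L'->E->R'->B->plug->B
Char 10 ('D'): step: R->4, L=0; D->plug->D->R->H->L->G->refl->E->L'->B->R'->G->plug->G

G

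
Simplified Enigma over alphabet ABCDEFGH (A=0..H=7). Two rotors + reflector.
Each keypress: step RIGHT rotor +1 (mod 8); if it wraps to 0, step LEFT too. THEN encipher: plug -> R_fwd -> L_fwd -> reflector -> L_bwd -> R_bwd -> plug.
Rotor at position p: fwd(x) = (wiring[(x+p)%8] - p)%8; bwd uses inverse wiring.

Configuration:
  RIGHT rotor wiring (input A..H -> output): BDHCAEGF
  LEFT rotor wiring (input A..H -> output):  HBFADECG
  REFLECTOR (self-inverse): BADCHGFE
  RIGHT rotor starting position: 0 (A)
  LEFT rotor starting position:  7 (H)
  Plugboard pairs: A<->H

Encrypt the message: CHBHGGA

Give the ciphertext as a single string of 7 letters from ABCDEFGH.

Char 1 ('C'): step: R->1, L=7; C->plug->C->R->B->L->A->refl->B->L'->E->R'->G->plug->G
Char 2 ('H'): step: R->2, L=7; H->plug->A->R->F->L->E->refl->H->L'->A->R'->B->plug->B
Char 3 ('B'): step: R->3, L=7; B->plug->B->R->F->L->E->refl->H->L'->A->R'->G->plug->G
Char 4 ('H'): step: R->4, L=7; H->plug->A->R->E->L->B->refl->A->L'->B->R'->D->plug->D
Char 5 ('G'): step: R->5, L=7; G->plug->G->R->F->L->E->refl->H->L'->A->R'->C->plug->C
Char 6 ('G'): step: R->6, L=7; G->plug->G->R->C->L->C->refl->D->L'->H->R'->B->plug->B
Char 7 ('A'): step: R->7, L=7; A->plug->H->R->H->L->D->refl->C->L'->C->R'->B->plug->B

Answer: GBGDCBB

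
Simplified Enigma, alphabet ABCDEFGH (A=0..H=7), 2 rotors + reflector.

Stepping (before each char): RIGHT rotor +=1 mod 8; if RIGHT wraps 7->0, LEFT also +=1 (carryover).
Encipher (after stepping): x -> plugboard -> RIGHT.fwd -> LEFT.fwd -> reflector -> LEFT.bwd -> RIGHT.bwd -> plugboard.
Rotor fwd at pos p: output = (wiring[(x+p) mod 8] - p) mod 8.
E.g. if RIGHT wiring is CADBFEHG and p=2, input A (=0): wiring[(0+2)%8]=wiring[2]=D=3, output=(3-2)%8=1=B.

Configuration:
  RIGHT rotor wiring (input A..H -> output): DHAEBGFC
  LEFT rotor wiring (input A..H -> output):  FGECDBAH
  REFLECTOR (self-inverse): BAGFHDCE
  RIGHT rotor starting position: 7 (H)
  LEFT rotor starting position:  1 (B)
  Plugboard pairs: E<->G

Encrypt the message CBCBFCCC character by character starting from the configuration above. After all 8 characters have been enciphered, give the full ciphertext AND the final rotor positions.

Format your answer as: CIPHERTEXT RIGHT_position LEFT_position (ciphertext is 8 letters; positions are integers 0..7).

Char 1 ('C'): step: R->0, L->2 (L advanced); C->plug->C->R->A->L->C->refl->G->L'->E->R'->D->plug->D
Char 2 ('B'): step: R->1, L=2; B->plug->B->R->H->L->E->refl->H->L'->D->R'->C->plug->C
Char 3 ('C'): step: R->2, L=2; C->plug->C->R->H->L->E->refl->H->L'->D->R'->E->plug->G
Char 4 ('B'): step: R->3, L=2; B->plug->B->R->G->L->D->refl->F->L'->F->R'->H->plug->H
Char 5 ('F'): step: R->4, L=2; F->plug->F->R->D->L->H->refl->E->L'->H->R'->E->plug->G
Char 6 ('C'): step: R->5, L=2; C->plug->C->R->F->L->F->refl->D->L'->G->R'->D->plug->D
Char 7 ('C'): step: R->6, L=2; C->plug->C->R->F->L->F->refl->D->L'->G->R'->F->plug->F
Char 8 ('C'): step: R->7, L=2; C->plug->C->R->A->L->C->refl->G->L'->E->R'->B->plug->B
Final: ciphertext=DCGHGDFB, RIGHT=7, LEFT=2

Answer: DCGHGDFB 7 2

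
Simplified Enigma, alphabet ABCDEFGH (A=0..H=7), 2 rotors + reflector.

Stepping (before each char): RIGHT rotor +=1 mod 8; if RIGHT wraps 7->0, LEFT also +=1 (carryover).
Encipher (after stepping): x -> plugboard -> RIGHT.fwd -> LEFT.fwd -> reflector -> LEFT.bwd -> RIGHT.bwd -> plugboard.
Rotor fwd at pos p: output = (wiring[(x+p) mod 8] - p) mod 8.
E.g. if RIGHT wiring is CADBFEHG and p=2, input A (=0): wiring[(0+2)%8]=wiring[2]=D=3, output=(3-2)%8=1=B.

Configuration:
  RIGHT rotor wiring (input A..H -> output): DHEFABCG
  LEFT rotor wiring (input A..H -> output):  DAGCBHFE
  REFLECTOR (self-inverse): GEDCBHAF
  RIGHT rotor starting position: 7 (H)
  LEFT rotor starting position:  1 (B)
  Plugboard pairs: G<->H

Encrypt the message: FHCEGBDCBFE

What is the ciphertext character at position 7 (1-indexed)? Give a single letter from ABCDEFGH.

Char 1 ('F'): step: R->0, L->2 (L advanced); F->plug->F->R->B->L->A->refl->G->L'->H->R'->B->plug->B
Char 2 ('H'): step: R->1, L=2; H->plug->G->R->F->L->C->refl->D->L'->E->R'->C->plug->C
Char 3 ('C'): step: R->2, L=2; C->plug->C->R->G->L->B->refl->E->L'->A->R'->E->plug->E
Char 4 ('E'): step: R->3, L=2; E->plug->E->R->D->L->F->refl->H->L'->C->R'->A->plug->A
Char 5 ('G'): step: R->4, L=2; G->plug->H->R->B->L->A->refl->G->L'->H->R'->E->plug->E
Char 6 ('B'): step: R->5, L=2; B->plug->B->R->F->L->C->refl->D->L'->E->R'->A->plug->A
Char 7 ('D'): step: R->6, L=2; D->plug->D->R->B->L->A->refl->G->L'->H->R'->F->plug->F

F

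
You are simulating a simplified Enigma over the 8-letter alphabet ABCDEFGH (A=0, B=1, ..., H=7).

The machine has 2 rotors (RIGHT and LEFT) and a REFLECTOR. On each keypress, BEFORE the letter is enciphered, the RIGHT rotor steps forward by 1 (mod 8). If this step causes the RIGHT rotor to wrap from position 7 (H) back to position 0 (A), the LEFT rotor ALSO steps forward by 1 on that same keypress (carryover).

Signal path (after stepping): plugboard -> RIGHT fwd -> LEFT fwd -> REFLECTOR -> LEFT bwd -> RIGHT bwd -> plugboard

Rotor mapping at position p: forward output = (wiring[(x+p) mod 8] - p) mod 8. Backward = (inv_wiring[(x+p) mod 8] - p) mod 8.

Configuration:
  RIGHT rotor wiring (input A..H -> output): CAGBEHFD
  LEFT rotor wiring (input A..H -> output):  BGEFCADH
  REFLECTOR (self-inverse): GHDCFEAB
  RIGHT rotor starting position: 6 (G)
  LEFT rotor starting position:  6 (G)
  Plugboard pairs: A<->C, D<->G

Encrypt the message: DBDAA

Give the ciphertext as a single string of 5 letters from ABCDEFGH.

Char 1 ('D'): step: R->7, L=6; D->plug->G->R->A->L->F->refl->E->L'->G->R'->H->plug->H
Char 2 ('B'): step: R->0, L->7 (L advanced); B->plug->B->R->A->L->A->refl->G->L'->E->R'->E->plug->E
Char 3 ('D'): step: R->1, L=7; D->plug->G->R->C->L->H->refl->B->L'->G->R'->E->plug->E
Char 4 ('A'): step: R->2, L=7; A->plug->C->R->C->L->H->refl->B->L'->G->R'->H->plug->H
Char 5 ('A'): step: R->3, L=7; A->plug->C->R->E->L->G->refl->A->L'->A->R'->E->plug->E

Answer: HEEHE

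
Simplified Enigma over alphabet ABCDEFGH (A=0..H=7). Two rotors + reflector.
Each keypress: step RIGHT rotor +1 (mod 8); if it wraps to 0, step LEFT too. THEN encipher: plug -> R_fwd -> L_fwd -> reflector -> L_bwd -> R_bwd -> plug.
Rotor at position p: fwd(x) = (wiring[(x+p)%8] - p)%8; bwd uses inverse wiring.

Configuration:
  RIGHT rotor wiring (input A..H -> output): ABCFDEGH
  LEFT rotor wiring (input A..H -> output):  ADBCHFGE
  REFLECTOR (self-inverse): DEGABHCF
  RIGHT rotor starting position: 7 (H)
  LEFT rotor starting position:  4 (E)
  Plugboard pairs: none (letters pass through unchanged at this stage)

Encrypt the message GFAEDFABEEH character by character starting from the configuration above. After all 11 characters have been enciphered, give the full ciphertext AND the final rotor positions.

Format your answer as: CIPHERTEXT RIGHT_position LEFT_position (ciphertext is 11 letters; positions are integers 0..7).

Char 1 ('G'): step: R->0, L->5 (L advanced); G->plug->G->R->G->L->F->refl->H->L'->C->R'->C->plug->C
Char 2 ('F'): step: R->1, L=5; F->plug->F->R->F->L->E->refl->B->L'->B->R'->B->plug->B
Char 3 ('A'): step: R->2, L=5; A->plug->A->R->A->L->A->refl->D->L'->D->R'->B->plug->B
Char 4 ('E'): step: R->3, L=5; E->plug->E->R->E->L->G->refl->C->L'->H->R'->H->plug->H
Char 5 ('D'): step: R->4, L=5; D->plug->D->R->D->L->D->refl->A->L'->A->R'->B->plug->B
Char 6 ('F'): step: R->5, L=5; F->plug->F->R->F->L->E->refl->B->L'->B->R'->B->plug->B
Char 7 ('A'): step: R->6, L=5; A->plug->A->R->A->L->A->refl->D->L'->D->R'->D->plug->D
Char 8 ('B'): step: R->7, L=5; B->plug->B->R->B->L->B->refl->E->L'->F->R'->G->plug->G
Char 9 ('E'): step: R->0, L->6 (L advanced); E->plug->E->R->D->L->F->refl->H->L'->H->R'->H->plug->H
Char 10 ('E'): step: R->1, L=6; E->plug->E->R->D->L->F->refl->H->L'->H->R'->H->plug->H
Char 11 ('H'): step: R->2, L=6; H->plug->H->R->H->L->H->refl->F->L'->D->R'->B->plug->B
Final: ciphertext=CBBHBBDGHHB, RIGHT=2, LEFT=6

Answer: CBBHBBDGHHB 2 6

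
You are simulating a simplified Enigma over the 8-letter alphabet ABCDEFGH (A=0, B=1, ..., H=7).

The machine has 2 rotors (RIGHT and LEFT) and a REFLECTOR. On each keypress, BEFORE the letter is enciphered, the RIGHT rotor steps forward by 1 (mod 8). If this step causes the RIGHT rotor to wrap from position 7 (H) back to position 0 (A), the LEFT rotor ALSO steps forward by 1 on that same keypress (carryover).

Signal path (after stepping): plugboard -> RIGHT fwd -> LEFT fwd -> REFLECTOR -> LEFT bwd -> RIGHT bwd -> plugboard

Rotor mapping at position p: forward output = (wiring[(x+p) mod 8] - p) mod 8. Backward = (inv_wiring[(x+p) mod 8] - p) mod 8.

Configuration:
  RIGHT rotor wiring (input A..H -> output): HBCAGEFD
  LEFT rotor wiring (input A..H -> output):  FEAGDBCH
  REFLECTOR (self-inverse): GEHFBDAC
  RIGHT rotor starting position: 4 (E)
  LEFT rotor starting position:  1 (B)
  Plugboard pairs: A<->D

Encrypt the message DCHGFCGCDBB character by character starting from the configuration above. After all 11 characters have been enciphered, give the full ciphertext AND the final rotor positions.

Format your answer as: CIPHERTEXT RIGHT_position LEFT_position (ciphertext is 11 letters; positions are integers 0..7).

Answer: FADEDDDDGHD 7 2

Derivation:
Char 1 ('D'): step: R->5, L=1; D->plug->A->R->H->L->E->refl->B->L'->F->R'->F->plug->F
Char 2 ('C'): step: R->6, L=1; C->plug->C->R->B->L->H->refl->C->L'->D->R'->D->plug->A
Char 3 ('H'): step: R->7, L=1; H->plug->H->R->G->L->G->refl->A->L'->E->R'->A->plug->D
Char 4 ('G'): step: R->0, L->2 (L advanced); G->plug->G->R->F->L->F->refl->D->L'->G->R'->E->plug->E
Char 5 ('F'): step: R->1, L=2; F->plug->F->R->E->L->A->refl->G->L'->A->R'->A->plug->D
Char 6 ('C'): step: R->2, L=2; C->plug->C->R->E->L->A->refl->G->L'->A->R'->A->plug->D
Char 7 ('G'): step: R->3, L=2; G->plug->G->R->G->L->D->refl->F->L'->F->R'->A->plug->D
Char 8 ('C'): step: R->4, L=2; C->plug->C->R->B->L->E->refl->B->L'->C->R'->A->plug->D
Char 9 ('D'): step: R->5, L=2; D->plug->A->R->H->L->C->refl->H->L'->D->R'->G->plug->G
Char 10 ('B'): step: R->6, L=2; B->plug->B->R->F->L->F->refl->D->L'->G->R'->H->plug->H
Char 11 ('B'): step: R->7, L=2; B->plug->B->R->A->L->G->refl->A->L'->E->R'->A->plug->D
Final: ciphertext=FADEDDDDGHD, RIGHT=7, LEFT=2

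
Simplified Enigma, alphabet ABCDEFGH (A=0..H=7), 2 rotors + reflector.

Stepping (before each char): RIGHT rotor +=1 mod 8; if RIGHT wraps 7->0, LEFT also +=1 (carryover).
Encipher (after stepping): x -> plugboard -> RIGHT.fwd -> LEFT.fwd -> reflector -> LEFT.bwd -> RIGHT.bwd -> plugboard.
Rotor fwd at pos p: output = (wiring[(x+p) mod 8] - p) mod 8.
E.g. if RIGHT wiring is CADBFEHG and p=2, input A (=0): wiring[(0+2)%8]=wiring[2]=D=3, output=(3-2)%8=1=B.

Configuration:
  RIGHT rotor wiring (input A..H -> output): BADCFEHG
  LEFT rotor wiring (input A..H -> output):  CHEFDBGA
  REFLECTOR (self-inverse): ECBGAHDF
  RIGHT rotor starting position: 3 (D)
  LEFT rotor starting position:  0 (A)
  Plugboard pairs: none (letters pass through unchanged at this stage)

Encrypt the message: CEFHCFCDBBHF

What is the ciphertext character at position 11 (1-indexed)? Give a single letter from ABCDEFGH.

Char 1 ('C'): step: R->4, L=0; C->plug->C->R->D->L->F->refl->H->L'->B->R'->A->plug->A
Char 2 ('E'): step: R->5, L=0; E->plug->E->R->D->L->F->refl->H->L'->B->R'->C->plug->C
Char 3 ('F'): step: R->6, L=0; F->plug->F->R->E->L->D->refl->G->L'->G->R'->H->plug->H
Char 4 ('H'): step: R->7, L=0; H->plug->H->R->A->L->C->refl->B->L'->F->R'->G->plug->G
Char 5 ('C'): step: R->0, L->1 (L advanced); C->plug->C->R->D->L->C->refl->B->L'->H->R'->G->plug->G
Char 6 ('F'): step: R->1, L=1; F->plug->F->R->G->L->H->refl->F->L'->F->R'->G->plug->G
Char 7 ('C'): step: R->2, L=1; C->plug->C->R->D->L->C->refl->B->L'->H->R'->G->plug->G
Char 8 ('D'): step: R->3, L=1; D->plug->D->R->E->L->A->refl->E->L'->C->R'->B->plug->B
Char 9 ('B'): step: R->4, L=1; B->plug->B->R->A->L->G->refl->D->L'->B->R'->A->plug->A
Char 10 ('B'): step: R->5, L=1; B->plug->B->R->C->L->E->refl->A->L'->E->R'->D->plug->D
Char 11 ('H'): step: R->6, L=1; H->plug->H->R->G->L->H->refl->F->L'->F->R'->E->plug->E

E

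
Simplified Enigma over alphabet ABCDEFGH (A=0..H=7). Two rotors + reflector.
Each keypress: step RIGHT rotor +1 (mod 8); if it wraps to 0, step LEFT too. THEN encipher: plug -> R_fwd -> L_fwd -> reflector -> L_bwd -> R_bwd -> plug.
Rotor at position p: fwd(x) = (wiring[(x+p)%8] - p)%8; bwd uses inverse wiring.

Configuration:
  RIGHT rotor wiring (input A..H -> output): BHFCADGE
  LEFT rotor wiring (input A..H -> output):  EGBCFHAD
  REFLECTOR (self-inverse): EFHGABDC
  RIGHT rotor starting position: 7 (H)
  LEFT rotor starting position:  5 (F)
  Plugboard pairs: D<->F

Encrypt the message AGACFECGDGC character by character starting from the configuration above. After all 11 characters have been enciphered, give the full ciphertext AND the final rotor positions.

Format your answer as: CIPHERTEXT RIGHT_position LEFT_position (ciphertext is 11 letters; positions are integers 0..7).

Answer: BDHDHFHBFEB 2 7

Derivation:
Char 1 ('A'): step: R->0, L->6 (L advanced); A->plug->A->R->B->L->F->refl->B->L'->H->R'->B->plug->B
Char 2 ('G'): step: R->1, L=6; G->plug->G->R->D->L->A->refl->E->L'->F->R'->F->plug->D
Char 3 ('A'): step: R->2, L=6; A->plug->A->R->D->L->A->refl->E->L'->F->R'->H->plug->H
Char 4 ('C'): step: R->3, L=6; C->plug->C->R->A->L->C->refl->H->L'->G->R'->F->plug->D
Char 5 ('F'): step: R->4, L=6; F->plug->D->R->A->L->C->refl->H->L'->G->R'->H->plug->H
Char 6 ('E'): step: R->5, L=6; E->plug->E->R->C->L->G->refl->D->L'->E->R'->D->plug->F
Char 7 ('C'): step: R->6, L=6; C->plug->C->R->D->L->A->refl->E->L'->F->R'->H->plug->H
Char 8 ('G'): step: R->7, L=6; G->plug->G->R->E->L->D->refl->G->L'->C->R'->B->plug->B
Char 9 ('D'): step: R->0, L->7 (L advanced); D->plug->F->R->D->L->C->refl->H->L'->C->R'->D->plug->F
Char 10 ('G'): step: R->1, L=7; G->plug->G->R->D->L->C->refl->H->L'->C->R'->E->plug->E
Char 11 ('C'): step: R->2, L=7; C->plug->C->R->G->L->A->refl->E->L'->A->R'->B->plug->B
Final: ciphertext=BDHDHFHBFEB, RIGHT=2, LEFT=7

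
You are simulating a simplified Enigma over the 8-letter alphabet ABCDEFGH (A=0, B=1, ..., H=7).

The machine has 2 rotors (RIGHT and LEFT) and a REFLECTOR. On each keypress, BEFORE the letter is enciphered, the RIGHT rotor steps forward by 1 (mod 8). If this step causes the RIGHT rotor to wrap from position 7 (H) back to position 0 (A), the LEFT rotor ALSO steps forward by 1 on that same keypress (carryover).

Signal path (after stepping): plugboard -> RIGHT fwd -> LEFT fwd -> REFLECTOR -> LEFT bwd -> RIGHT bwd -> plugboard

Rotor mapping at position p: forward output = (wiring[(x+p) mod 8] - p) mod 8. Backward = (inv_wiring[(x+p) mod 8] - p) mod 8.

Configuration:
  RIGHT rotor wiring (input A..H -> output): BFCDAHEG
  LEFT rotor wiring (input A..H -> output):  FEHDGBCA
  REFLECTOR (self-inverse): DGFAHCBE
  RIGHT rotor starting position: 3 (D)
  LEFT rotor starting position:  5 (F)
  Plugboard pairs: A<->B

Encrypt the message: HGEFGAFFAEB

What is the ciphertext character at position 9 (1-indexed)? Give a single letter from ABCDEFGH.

Char 1 ('H'): step: R->4, L=5; H->plug->H->R->H->L->B->refl->G->L'->G->R'->G->plug->G
Char 2 ('G'): step: R->5, L=5; G->plug->G->R->G->L->G->refl->B->L'->H->R'->B->plug->A
Char 3 ('E'): step: R->6, L=5; E->plug->E->R->E->L->H->refl->E->L'->A->R'->B->plug->A
Char 4 ('F'): step: R->7, L=5; F->plug->F->R->B->L->F->refl->C->L'->F->R'->H->plug->H
Char 5 ('G'): step: R->0, L->6 (L advanced); G->plug->G->R->E->L->B->refl->G->L'->D->R'->D->plug->D
Char 6 ('A'): step: R->1, L=6; A->plug->B->R->B->L->C->refl->F->L'->F->R'->G->plug->G
Char 7 ('F'): step: R->2, L=6; F->plug->F->R->E->L->B->refl->G->L'->D->R'->H->plug->H
Char 8 ('F'): step: R->3, L=6; F->plug->F->R->G->L->A->refl->D->L'->H->R'->H->plug->H
Char 9 ('A'): step: R->4, L=6; A->plug->B->R->D->L->G->refl->B->L'->E->R'->A->plug->B

B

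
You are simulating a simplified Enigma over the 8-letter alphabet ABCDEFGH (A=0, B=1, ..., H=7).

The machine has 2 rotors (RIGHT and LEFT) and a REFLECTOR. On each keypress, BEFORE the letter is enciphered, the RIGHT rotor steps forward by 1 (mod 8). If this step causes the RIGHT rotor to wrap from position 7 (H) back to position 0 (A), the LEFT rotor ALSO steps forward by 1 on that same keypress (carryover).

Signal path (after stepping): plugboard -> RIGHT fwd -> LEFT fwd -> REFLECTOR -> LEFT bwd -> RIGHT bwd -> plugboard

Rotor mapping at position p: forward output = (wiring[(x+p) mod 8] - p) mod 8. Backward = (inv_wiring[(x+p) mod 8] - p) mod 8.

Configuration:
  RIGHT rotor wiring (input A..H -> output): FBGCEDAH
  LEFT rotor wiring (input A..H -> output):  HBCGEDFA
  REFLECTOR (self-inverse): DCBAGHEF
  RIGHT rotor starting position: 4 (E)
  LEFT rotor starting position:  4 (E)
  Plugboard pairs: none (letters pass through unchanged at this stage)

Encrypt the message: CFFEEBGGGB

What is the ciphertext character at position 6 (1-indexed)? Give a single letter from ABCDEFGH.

Char 1 ('C'): step: R->5, L=4; C->plug->C->R->C->L->B->refl->C->L'->H->R'->H->plug->H
Char 2 ('F'): step: R->6, L=4; F->plug->F->R->E->L->D->refl->A->L'->A->R'->E->plug->E
Char 3 ('F'): step: R->7, L=4; F->plug->F->R->F->L->F->refl->H->L'->B->R'->H->plug->H
Char 4 ('E'): step: R->0, L->5 (L advanced); E->plug->E->R->E->L->E->refl->G->L'->A->R'->G->plug->G
Char 5 ('E'): step: R->1, L=5; E->plug->E->R->C->L->D->refl->A->L'->B->R'->C->plug->C
Char 6 ('B'): step: R->2, L=5; B->plug->B->R->A->L->G->refl->E->L'->E->R'->A->plug->A

A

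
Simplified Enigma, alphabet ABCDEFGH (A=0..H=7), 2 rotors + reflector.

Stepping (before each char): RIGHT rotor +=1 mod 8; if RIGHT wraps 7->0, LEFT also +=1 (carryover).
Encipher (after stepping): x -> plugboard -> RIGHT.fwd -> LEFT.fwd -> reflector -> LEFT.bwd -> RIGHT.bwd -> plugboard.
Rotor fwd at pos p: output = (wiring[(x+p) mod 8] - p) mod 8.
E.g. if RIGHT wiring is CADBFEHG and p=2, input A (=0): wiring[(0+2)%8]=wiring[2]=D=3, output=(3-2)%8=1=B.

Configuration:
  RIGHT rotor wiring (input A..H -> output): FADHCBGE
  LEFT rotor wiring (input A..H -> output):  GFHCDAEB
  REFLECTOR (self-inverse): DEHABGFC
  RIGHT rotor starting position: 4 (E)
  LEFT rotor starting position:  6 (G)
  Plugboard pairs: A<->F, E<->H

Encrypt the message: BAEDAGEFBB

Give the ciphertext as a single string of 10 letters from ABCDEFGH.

Char 1 ('B'): step: R->5, L=6; B->plug->B->R->B->L->D->refl->A->L'->C->R'->G->plug->G
Char 2 ('A'): step: R->6, L=6; A->plug->F->R->B->L->D->refl->A->L'->C->R'->D->plug->D
Char 3 ('E'): step: R->7, L=6; E->plug->H->R->H->L->C->refl->H->L'->D->R'->F->plug->A
Char 4 ('D'): step: R->0, L->7 (L advanced); D->plug->D->R->H->L->F->refl->G->L'->C->R'->E->plug->H
Char 5 ('A'): step: R->1, L=7; A->plug->F->R->F->L->E->refl->B->L'->G->R'->C->plug->C
Char 6 ('G'): step: R->2, L=7; G->plug->G->R->D->L->A->refl->D->L'->E->R'->E->plug->H
Char 7 ('E'): step: R->3, L=7; E->plug->H->R->A->L->C->refl->H->L'->B->R'->E->plug->H
Char 8 ('F'): step: R->4, L=7; F->plug->A->R->G->L->B->refl->E->L'->F->R'->B->plug->B
Char 9 ('B'): step: R->5, L=7; B->plug->B->R->B->L->H->refl->C->L'->A->R'->D->plug->D
Char 10 ('B'): step: R->6, L=7; B->plug->B->R->G->L->B->refl->E->L'->F->R'->E->plug->H

Answer: GDAHCHHBDH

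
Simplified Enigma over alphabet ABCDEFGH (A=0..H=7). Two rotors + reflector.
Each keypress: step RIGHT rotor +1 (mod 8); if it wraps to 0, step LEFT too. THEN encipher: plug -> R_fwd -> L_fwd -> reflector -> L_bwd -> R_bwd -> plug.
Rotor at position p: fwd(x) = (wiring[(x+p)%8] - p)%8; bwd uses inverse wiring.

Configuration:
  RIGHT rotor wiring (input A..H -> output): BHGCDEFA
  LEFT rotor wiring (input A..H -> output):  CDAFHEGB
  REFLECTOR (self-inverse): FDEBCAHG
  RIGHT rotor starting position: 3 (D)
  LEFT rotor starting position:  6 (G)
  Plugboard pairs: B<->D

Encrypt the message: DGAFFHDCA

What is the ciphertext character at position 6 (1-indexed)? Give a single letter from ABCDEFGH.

Char 1 ('D'): step: R->4, L=6; D->plug->B->R->A->L->A->refl->F->L'->D->R'->F->plug->F
Char 2 ('G'): step: R->5, L=6; G->plug->G->R->F->L->H->refl->G->L'->H->R'->A->plug->A
Char 3 ('A'): step: R->6, L=6; A->plug->A->R->H->L->G->refl->H->L'->F->R'->G->plug->G
Char 4 ('F'): step: R->7, L=6; F->plug->F->R->E->L->C->refl->E->L'->C->R'->B->plug->D
Char 5 ('F'): step: R->0, L->7 (L advanced); F->plug->F->R->E->L->G->refl->H->L'->H->R'->B->plug->D
Char 6 ('H'): step: R->1, L=7; H->plug->H->R->A->L->C->refl->E->L'->C->R'->D->plug->B

B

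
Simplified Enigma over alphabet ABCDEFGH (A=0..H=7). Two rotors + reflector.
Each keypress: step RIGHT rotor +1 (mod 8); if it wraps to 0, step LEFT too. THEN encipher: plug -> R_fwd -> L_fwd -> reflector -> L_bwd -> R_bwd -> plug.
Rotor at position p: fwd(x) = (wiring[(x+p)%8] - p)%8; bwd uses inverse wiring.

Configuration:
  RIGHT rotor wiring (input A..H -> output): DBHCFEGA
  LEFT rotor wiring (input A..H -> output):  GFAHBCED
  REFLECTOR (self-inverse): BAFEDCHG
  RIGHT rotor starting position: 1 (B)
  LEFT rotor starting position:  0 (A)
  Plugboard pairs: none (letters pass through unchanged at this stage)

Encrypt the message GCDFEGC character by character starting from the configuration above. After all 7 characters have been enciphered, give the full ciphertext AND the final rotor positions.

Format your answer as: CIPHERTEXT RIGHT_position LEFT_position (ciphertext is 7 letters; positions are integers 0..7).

Answer: AECECAG 0 1

Derivation:
Char 1 ('G'): step: R->2, L=0; G->plug->G->R->B->L->F->refl->C->L'->F->R'->A->plug->A
Char 2 ('C'): step: R->3, L=0; C->plug->C->R->B->L->F->refl->C->L'->F->R'->E->plug->E
Char 3 ('D'): step: R->4, L=0; D->plug->D->R->E->L->B->refl->A->L'->C->R'->C->plug->C
Char 4 ('F'): step: R->5, L=0; F->plug->F->R->C->L->A->refl->B->L'->E->R'->E->plug->E
Char 5 ('E'): step: R->6, L=0; E->plug->E->R->B->L->F->refl->C->L'->F->R'->C->plug->C
Char 6 ('G'): step: R->7, L=0; G->plug->G->R->F->L->C->refl->F->L'->B->R'->A->plug->A
Char 7 ('C'): step: R->0, L->1 (L advanced); C->plug->C->R->H->L->F->refl->C->L'->G->R'->G->plug->G
Final: ciphertext=AECECAG, RIGHT=0, LEFT=1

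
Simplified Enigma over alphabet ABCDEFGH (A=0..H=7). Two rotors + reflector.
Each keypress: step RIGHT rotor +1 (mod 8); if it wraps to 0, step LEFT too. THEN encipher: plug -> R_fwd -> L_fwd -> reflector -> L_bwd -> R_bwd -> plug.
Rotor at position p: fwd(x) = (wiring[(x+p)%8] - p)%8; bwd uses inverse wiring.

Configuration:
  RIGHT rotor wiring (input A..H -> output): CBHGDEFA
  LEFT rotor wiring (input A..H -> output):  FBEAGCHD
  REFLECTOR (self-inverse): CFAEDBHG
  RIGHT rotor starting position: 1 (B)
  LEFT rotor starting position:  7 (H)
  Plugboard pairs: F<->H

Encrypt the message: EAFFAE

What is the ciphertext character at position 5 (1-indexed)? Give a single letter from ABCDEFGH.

Char 1 ('E'): step: R->2, L=7; E->plug->E->R->D->L->F->refl->B->L'->E->R'->B->plug->B
Char 2 ('A'): step: R->3, L=7; A->plug->A->R->D->L->F->refl->B->L'->E->R'->H->plug->F
Char 3 ('F'): step: R->4, L=7; F->plug->H->R->C->L->C->refl->A->L'->H->R'->A->plug->A
Char 4 ('F'): step: R->5, L=7; F->plug->H->R->G->L->D->refl->E->L'->A->R'->B->plug->B
Char 5 ('A'): step: R->6, L=7; A->plug->A->R->H->L->A->refl->C->L'->C->R'->B->plug->B

B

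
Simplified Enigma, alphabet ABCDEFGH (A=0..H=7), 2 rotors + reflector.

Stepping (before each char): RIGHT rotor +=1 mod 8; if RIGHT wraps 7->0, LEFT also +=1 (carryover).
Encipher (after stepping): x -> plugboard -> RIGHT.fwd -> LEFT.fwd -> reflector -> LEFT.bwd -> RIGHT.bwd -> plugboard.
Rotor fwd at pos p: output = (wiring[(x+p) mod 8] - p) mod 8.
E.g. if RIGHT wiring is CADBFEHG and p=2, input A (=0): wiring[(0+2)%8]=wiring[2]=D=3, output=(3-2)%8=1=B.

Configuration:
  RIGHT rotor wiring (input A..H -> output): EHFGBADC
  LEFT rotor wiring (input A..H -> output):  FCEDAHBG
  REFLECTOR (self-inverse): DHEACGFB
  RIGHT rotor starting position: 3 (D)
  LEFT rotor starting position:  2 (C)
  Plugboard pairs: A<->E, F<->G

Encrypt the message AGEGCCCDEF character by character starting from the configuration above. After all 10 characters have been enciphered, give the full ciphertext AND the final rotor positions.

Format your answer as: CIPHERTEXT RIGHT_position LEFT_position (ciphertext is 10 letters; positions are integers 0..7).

Answer: ECGEHGDFHE 5 3

Derivation:
Char 1 ('A'): step: R->4, L=2; A->plug->E->R->A->L->C->refl->E->L'->F->R'->A->plug->E
Char 2 ('G'): step: R->5, L=2; G->plug->F->R->A->L->C->refl->E->L'->F->R'->C->plug->C
Char 3 ('E'): step: R->6, L=2; E->plug->A->R->F->L->E->refl->C->L'->A->R'->F->plug->G
Char 4 ('G'): step: R->7, L=2; G->plug->F->R->C->L->G->refl->F->L'->D->R'->A->plug->E
Char 5 ('C'): step: R->0, L->3 (L advanced); C->plug->C->R->F->L->C->refl->E->L'->C->R'->H->plug->H
Char 6 ('C'): step: R->1, L=3; C->plug->C->R->F->L->C->refl->E->L'->C->R'->F->plug->G
Char 7 ('C'): step: R->2, L=3; C->plug->C->R->H->L->B->refl->H->L'->G->R'->D->plug->D
Char 8 ('D'): step: R->3, L=3; D->plug->D->R->A->L->A->refl->D->L'->E->R'->G->plug->F
Char 9 ('E'): step: R->4, L=3; E->plug->A->R->F->L->C->refl->E->L'->C->R'->H->plug->H
Char 10 ('F'): step: R->5, L=3; F->plug->G->R->B->L->F->refl->G->L'->D->R'->A->plug->E
Final: ciphertext=ECGEHGDFHE, RIGHT=5, LEFT=3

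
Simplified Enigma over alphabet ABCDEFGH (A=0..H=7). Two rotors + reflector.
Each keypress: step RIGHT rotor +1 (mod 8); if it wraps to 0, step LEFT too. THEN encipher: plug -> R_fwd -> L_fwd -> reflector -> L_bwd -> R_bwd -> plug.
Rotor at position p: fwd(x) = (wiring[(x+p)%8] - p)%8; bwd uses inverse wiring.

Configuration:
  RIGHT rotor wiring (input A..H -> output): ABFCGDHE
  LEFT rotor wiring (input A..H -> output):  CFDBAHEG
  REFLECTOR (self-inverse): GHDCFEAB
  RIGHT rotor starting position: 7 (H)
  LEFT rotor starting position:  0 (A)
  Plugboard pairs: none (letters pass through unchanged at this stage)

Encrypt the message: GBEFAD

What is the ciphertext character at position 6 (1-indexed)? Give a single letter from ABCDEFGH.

Char 1 ('G'): step: R->0, L->1 (L advanced); G->plug->G->R->H->L->B->refl->H->L'->D->R'->F->plug->F
Char 2 ('B'): step: R->1, L=1; B->plug->B->R->E->L->G->refl->A->L'->C->R'->E->plug->E
Char 3 ('E'): step: R->2, L=1; E->plug->E->R->F->L->D->refl->C->L'->B->R'->D->plug->D
Char 4 ('F'): step: R->3, L=1; F->plug->F->R->F->L->D->refl->C->L'->B->R'->E->plug->E
Char 5 ('A'): step: R->4, L=1; A->plug->A->R->C->L->A->refl->G->L'->E->R'->E->plug->E
Char 6 ('D'): step: R->5, L=1; D->plug->D->R->D->L->H->refl->B->L'->H->R'->C->plug->C

C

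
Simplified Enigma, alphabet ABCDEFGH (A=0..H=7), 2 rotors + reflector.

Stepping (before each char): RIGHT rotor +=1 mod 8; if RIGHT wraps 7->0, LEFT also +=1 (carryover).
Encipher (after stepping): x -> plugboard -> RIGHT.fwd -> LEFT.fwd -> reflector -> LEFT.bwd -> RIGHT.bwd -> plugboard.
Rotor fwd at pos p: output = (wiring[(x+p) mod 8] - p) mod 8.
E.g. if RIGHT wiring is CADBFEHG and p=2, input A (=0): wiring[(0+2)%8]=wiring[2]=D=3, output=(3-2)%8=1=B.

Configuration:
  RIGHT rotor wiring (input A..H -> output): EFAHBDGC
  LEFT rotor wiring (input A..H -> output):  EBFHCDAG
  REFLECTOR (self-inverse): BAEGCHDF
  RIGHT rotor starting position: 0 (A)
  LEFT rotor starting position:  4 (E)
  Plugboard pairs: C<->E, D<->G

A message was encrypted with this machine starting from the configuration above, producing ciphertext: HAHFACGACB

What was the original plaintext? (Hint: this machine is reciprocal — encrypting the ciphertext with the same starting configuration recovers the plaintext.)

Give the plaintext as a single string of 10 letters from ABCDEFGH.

Answer: CCFAHDBDFD

Derivation:
Char 1 ('H'): step: R->1, L=4; H->plug->H->R->D->L->C->refl->E->L'->C->R'->E->plug->C
Char 2 ('A'): step: R->2, L=4; A->plug->A->R->G->L->B->refl->A->L'->E->R'->E->plug->C
Char 3 ('H'): step: R->3, L=4; H->plug->H->R->F->L->F->refl->H->L'->B->R'->F->plug->F
Char 4 ('F'): step: R->4, L=4; F->plug->F->R->B->L->H->refl->F->L'->F->R'->A->plug->A
Char 5 ('A'): step: R->5, L=4; A->plug->A->R->G->L->B->refl->A->L'->E->R'->H->plug->H
Char 6 ('C'): step: R->6, L=4; C->plug->E->R->C->L->E->refl->C->L'->D->R'->G->plug->D
Char 7 ('G'): step: R->7, L=4; G->plug->D->R->B->L->H->refl->F->L'->F->R'->B->plug->B
Char 8 ('A'): step: R->0, L->5 (L advanced); A->plug->A->R->E->L->E->refl->C->L'->G->R'->G->plug->D
Char 9 ('C'): step: R->1, L=5; C->plug->E->R->C->L->B->refl->A->L'->F->R'->F->plug->F
Char 10 ('B'): step: R->2, L=5; B->plug->B->R->F->L->A->refl->B->L'->C->R'->G->plug->D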